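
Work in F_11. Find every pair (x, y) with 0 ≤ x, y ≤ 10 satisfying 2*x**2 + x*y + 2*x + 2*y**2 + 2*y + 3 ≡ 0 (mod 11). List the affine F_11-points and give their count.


Affine F_11-points: {(4, 4)}; count = 1.

For each of the 121 pairs (x, y) ∈ F_11², evaluate f(x, y) mod 11. Record the zeros.
  x = 0: [0↦3, 1↦7, 2↦4, 3↦5, 4↦10, 5↦8, 6↦10, 7↦5, 8↦4, 9↦7, 10↦3]  zeros at y ∈ ∅
  x = 1: [0↦7, 1↦1, 2↦10, 3↦1, 4↦7, 5↦6, 6↦9, 7↦5, 8↦5, 9↦9, 10↦6]  zeros at y ∈ ∅
  x = 2: [0↦4, 1↦10, 2↦9, 3↦1, 4↦8, 5↦8, 6↦1, 7↦9, 8↦10, 9↦4, 10↦2]  zeros at y ∈ ∅
  x = 3: [0↦5, 1↦1, 2↦1, 3↦5, 4↦2, 5↦3, 6↦8, 7↦6, 8↦8, 9↦3, 10↦2]  zeros at y ∈ ∅
  x = 4: [0↦10, 1↦7, 2↦8, 3↦2, 4↦0, 5↦2, 6↦8, 7↦7, 8↦10, 9↦6, 10↦6]  zeros at y ∈ {4}
  x = 5: [0↦8, 1↦6, 2↦8, 3↦3, 4↦2, 5↦5, 6↦1, 7↦1, 8↦5, 9↦2, 10↦3]  zeros at y ∈ ∅
  x = 6: [0↦10, 1↦9, 2↦1, 3↦8, 4↦8, 5↦1, 6↦9, 7↦10, 8↦4, 9↦2, 10↦4]  zeros at y ∈ ∅
  x = 7: [0↦5, 1↦5, 2↦9, 3↦6, 4↦7, 5↦1, 6↦10, 7↦1, 8↦7, 9↦6, 10↦9]  zeros at y ∈ ∅
  x = 8: [0↦4, 1↦5, 2↦10, 3↦8, 4↦10, 5↦5, 6↦4, 7↦7, 8↦3, 9↦3, 10↦7]  zeros at y ∈ ∅
  x = 9: [0↦7, 1↦9, 2↦4, 3↦3, 4↦6, 5↦2, 6↦2, 7↦6, 8↦3, 9↦4, 10↦9]  zeros at y ∈ ∅
  x = 10: [0↦3, 1↦6, 2↦2, 3↦2, 4↦6, 5↦3, 6↦4, 7↦9, 8↦7, 9↦9, 10↦4]  zeros at y ∈ ∅
Collecting zeros: affine points = {(4, 4)}.
Total count |C(F_11)_aff| = 1.


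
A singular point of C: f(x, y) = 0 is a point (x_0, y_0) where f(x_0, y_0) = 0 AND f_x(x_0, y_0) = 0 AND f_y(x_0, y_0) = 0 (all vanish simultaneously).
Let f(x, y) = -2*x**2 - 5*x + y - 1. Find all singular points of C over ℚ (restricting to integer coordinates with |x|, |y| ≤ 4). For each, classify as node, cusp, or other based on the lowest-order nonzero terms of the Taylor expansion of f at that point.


No singular points in the scanned grid; C is smooth there.

Compute partial derivatives:
  f_x = -4*x - 5.
  f_y = 1.
f_y = 1 is a nonzero constant, so f_y never vanishes: no point (x, y) can satisfy f = f_x = f_y = 0. In particular no (x, y) ∈ {−4, ..., 4}² is singular; the curve is smooth.


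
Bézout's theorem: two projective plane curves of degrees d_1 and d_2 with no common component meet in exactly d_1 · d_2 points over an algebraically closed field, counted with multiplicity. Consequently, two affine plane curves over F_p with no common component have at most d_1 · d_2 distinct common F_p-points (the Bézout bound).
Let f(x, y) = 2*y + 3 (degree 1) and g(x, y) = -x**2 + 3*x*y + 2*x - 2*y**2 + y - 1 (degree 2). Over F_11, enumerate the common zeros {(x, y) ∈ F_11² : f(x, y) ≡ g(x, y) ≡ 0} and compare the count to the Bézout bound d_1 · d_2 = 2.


Common zeros: {(4, 4), (10, 4)}; count = 2; Bézout bound = 2.

deg(f) = 1, deg(g) = 2, so Bézout bound = 2.
Scan x ∈ F_11. For each x, list the y ∈ F_11 with f(x, y) ≡ 0 and those with g(x, y) ≡ 0 (mod 11); the common zeros in that column are the intersection.
  x = 0: f ≡ 0 at y ∈ {4}; g ≡ 0 at y ∈ {8, 9}; common: ∅.
  x = 1: f ≡ 0 at y ∈ {4}; g ≡ 0 at y ∈ {0, 2}; common: ∅.
  x = 2: f ≡ 0 at y ∈ {4}; g ≡ 0 at y ∈ ∅; common: ∅.
  x = 3: f ≡ 0 at y ∈ {4}; g ≡ 0 at y ∈ ∅; common: ∅.
  x = 4: f ≡ 0 at y ∈ {4}; g ≡ 0 at y ∈ {4, 8}; common: {4}.
  x = 5: f ≡ 0 at y ∈ {4}; g ≡ 0 at y ∈ ∅; common: ∅.
  x = 6: f ≡ 0 at y ∈ {4}; g ≡ 0 at y ∈ ∅; common: ∅.
  x = 7: f ≡ 0 at y ∈ {4}; g ≡ 0 at y ∈ {2, 9}; common: ∅.
  x = 8: f ≡ 0 at y ∈ {4}; g ≡ 0 at y ∈ ∅; common: ∅.
  x = 9: f ≡ 0 at y ∈ {4}; g ≡ 0 at y ∈ ∅; common: ∅.
  x = 10: f ≡ 0 at y ∈ {4}; g ≡ 0 at y ∈ {4, 6}; common: {4}.
Collecting: common zeros = {(4, 4), (10, 4)}, so the count is 2.
Comparison with the Bézout bound: 2 ≤ 2 = deg(f)·deg(g), as expected for curves with no common component (the bound is attained).


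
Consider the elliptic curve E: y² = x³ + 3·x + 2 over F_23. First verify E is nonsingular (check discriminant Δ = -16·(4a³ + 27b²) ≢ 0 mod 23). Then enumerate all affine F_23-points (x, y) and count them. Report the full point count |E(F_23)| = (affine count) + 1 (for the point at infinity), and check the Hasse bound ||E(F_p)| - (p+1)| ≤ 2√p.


Affine points = {(0, 5), (0, 18), (1, 11), (1, 12), (2, 4), (2, 19), (4, 3), (4, 20), (5, 2), (5, 21), (6, 11), (6, 12), (8, 3), (8, 20), (11, 3), (11, 20), (12, 8), (12, 15), (15, 8), (15, 15), (16, 11), (16, 12), (18, 0), (19, 8), (19, 15), (20, 9), (20, 14)}; affine count = 27; |E(F_23)| = 28.

Discriminant check: Δ ∝ 4a³ + 27b² = 4·3³ + 27·2² = 4·27 + 27·4 ≡ 9 (mod 23). Nonzero ⇒ E is nonsingular.
For each x ∈ F_23, compute rhs = x³ + 3·x + 2 mod 23, then count y ∈ F_23 with y² ≡ rhs.
  x = 0: rhs = 2, matching y values: 5, 18 (2 points).
  x = 1: rhs = 6, matching y values: 11, 12 (2 points).
  x = 2: rhs = 16, matching y values: 4, 19 (2 points).
  x = 3: rhs = 15, matching y values: none (0 points).
  x = 4: rhs = 9, matching y values: 3, 20 (2 points).
  x = 5: rhs = 4, matching y values: 2, 21 (2 points).
  x = 6: rhs = 6, matching y values: 11, 12 (2 points).
  x = 7: rhs = 21, matching y values: none (0 points).
  x = 8: rhs = 9, matching y values: 3, 20 (2 points).
  x = 9: rhs = 22, matching y values: none (0 points).
  x = 10: rhs = 20, matching y values: none (0 points).
  x = 11: rhs = 9, matching y values: 3, 20 (2 points).
  x = 12: rhs = 18, matching y values: 8, 15 (2 points).
  x = 13: rhs = 7, matching y values: none (0 points).
  x = 14: rhs = 5, matching y values: none (0 points).
  x = 15: rhs = 18, matching y values: 8, 15 (2 points).
  x = 16: rhs = 6, matching y values: 11, 12 (2 points).
  x = 17: rhs = 21, matching y values: none (0 points).
  x = 18: rhs = 0, matching y values: 0 (1 points).
  x = 19: rhs = 18, matching y values: 8, 15 (2 points).
  x = 20: rhs = 12, matching y values: 9, 14 (2 points).
  x = 21: rhs = 11, matching y values: none (0 points).
  x = 22: rhs = 21, matching y values: none (0 points).
Total affine count: 27.
Full point count |E(F_23)| = 27 + 1 = 28.
Hasse bound: |28 − (23+1)| = |4| = 4 ≤ 2√23 ≈ 9.5917 ✓.


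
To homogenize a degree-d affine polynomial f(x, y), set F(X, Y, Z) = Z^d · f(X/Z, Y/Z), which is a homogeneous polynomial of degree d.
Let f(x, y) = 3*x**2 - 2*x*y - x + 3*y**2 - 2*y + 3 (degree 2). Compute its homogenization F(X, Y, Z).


F(X, Y, Z) = 3*X**2 - 2*X*Y - X*Z + 3*Y**2 - 2*Y*Z + 3*Z**2

deg(f) = 2.
Substitute x = X/Z, y = Y/Z into f, then multiply by Z^2.
  monomial 3·x^2·y^0 ↦ 3·X^2·Y^0·Z^0.
  monomial -2·x^1·y^1 ↦ -2·X^1·Y^1·Z^0.
  monomial -1·x^1·y^0 ↦ -1·X^1·Y^0·Z^1.
  monomial 3·x^0·y^2 ↦ 3·X^0·Y^2·Z^0.
  monomial -2·x^0·y^1 ↦ -2·X^0·Y^1·Z^1.
  monomial 3·x^0·y^0 ↦ 3·X^0·Y^0·Z^2.
Collecting: F(X, Y, Z) = 3*X**2 - 2*X*Y - X*Z + 3*Y**2 - 2*Y*Z + 3*Z**2.


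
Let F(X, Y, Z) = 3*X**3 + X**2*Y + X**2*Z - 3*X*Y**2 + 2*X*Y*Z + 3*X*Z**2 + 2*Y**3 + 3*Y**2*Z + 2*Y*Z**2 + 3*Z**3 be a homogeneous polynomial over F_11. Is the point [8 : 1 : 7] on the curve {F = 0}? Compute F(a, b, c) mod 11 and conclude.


F(8,1,7) ≡ 7 (mod 11); P is NOT on the curve.

Evaluate F(8, 1, 7) term-by-term (mod 11).
  3*X**3 ↦ 3·512·1·1 = 1536
  X**2*Y ↦ 1·64·1·1 = 64
  X**2*Z ↦ 1·64·1·7 = 448
  -3*X*Y**2 ↦ -3·8·1·1 = -24
  2*X*Y*Z ↦ 2·8·1·7 = 112
  3*X*Z**2 ↦ 3·8·1·49 = 1176
  2*Y**3 ↦ 2·1·1·1 = 2
  3*Y**2*Z ↦ 3·1·1·7 = 21
  2*Y*Z**2 ↦ 2·1·1·49 = 98
  3*Z**3 ↦ 3·1·1·343 = 1029
Sum: F(8, 1, 7) = (1536) + (64) + (448) + (-24) + (112) + (1176) + (2) + (21) + (98) + (1029) = 4462.
Reducing mod 11: 4462 ≡ 7 (mod 11).
Since F(a, b, c) ≡ 7 ≠ 0 (mod 11), P does NOT lie on the curve.


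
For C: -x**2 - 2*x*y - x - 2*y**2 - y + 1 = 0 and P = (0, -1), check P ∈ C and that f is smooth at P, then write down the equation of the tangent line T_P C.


Tangent line at P: x + 3*y + 3 = 0.

Step 1: f(0, -1) = 0, so P lies on C.
Step 2: partial derivatives
  f_x(x, y) = -2*x - 2*y - 1, f_y(x, y) = -2*x - 4*y - 1.
  f_x(P) = 1, f_y(P) = 3 (gradient nonzero, so P is smooth).
Step 3: tangent line at P: 1·(x − 0) + 3·(y − -1) = 0.
Expanding: x + 3*y + 3 = 0.


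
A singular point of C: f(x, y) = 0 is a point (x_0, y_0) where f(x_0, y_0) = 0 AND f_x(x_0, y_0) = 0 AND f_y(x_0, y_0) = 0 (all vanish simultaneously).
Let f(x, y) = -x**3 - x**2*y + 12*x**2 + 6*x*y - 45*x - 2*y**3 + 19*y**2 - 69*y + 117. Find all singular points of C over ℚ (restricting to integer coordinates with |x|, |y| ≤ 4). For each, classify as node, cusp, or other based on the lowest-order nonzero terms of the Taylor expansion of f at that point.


Singular points: {(3, 3)}; classification: cusp.

Compute partial derivatives:
  f_x = -3*x**2 - 2*x*y + 24*x + 6*y - 45.
  f_y = -x**2 + 6*x - 6*y**2 + 38*y - 69.
Scan x_0 ∈ {−4, ..., 4}. For each x_0, f_y(x_0, y) is a polynomial in y; find its integer roots y ∈ {−4, ..., 4}, then test f_x and f at those candidates.
  x = -4: f_y(-4, y) = -6*y**2 + 38*y - 109; no integer root y with |y| ≤ 4.
  x = -3: f_y(-3, y) = -6*y**2 + 38*y - 96; no integer root y with |y| ≤ 4.
  x = -2: f_y(-2, y) = -6*y**2 + 38*y - 85; no integer root y with |y| ≤ 4.
  x = -1: f_y(-1, y) = -6*y**2 + 38*y - 76; no integer root y with |y| ≤ 4.
  x = 0: f_y(0, y) = -6*y**2 + 38*y - 69; no integer root y with |y| ≤ 4.
  x = 1: f_y(1, y) = -6*y**2 + 38*y - 64; no integer root y with |y| ≤ 4.
  x = 2: f_y(2, y) = -6*y**2 + 38*y - 61; no integer root y with |y| ≤ 4.
  x = 3: f_y(3, y) = -6*y**2 + 38*y - 60; vanishes at y ∈ {3}. (3, 3): f_x = 0, f = 0 — SINGULAR.
  x = 4: f_y(4, y) = -6*y**2 + 38*y - 61; no integer root y with |y| ≤ 4.
Only singular point on the grid: (3, 3).
Classify: substitute x = 3 + u, y = 3 + v and expand: f = -u**3 - u**2*v - 2*v**3 + v**2.
No constant or linear terms (consistent with a singular point). Quadratic part: v**2. Cubic part: -u**3 - u**2*v - 2*v**3.
The quadratic part v**2 is a perfect square, so there is a single (double) tangent line v = 0, i.e. y = 3. Restricting the cubic part to that line (v = 0) leaves -u**3 ≠ 0, so f is not divisible by v and the branch is v² ≈ u**3 to lowest order — this is a cusp.
Classification: cusp.


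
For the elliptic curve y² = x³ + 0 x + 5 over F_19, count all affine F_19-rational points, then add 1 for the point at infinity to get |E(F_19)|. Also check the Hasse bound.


Affine points = {(0, 9), (0, 10), (1, 5), (1, 14), (5, 4), (5, 15), (7, 5), (7, 14), (8, 2), (8, 17), (10, 6), (10, 13), (11, 5), (11, 14), (12, 2), (12, 17), (13, 6), (13, 13), (15, 6), (15, 13), (16, 4), (16, 15), (17, 4), (17, 15), (18, 2), (18, 17)}; affine count = 26; |E(F_19)| = 27.

Discriminant check: Δ ∝ 4a³ + 27b² = 4·0³ + 27·5² = 4·0 + 27·25 ≡ 10 (mod 19). Nonzero ⇒ E is nonsingular.
For each x ∈ F_19, compute rhs = x³ + 0·x + 5 mod 19, then count y ∈ F_19 with y² ≡ rhs.
  x = 0: rhs = 5, matching y values: 9, 10 (2 points).
  x = 1: rhs = 6, matching y values: 5, 14 (2 points).
  x = 2: rhs = 13, matching y values: none (0 points).
  x = 3: rhs = 13, matching y values: none (0 points).
  x = 4: rhs = 12, matching y values: none (0 points).
  x = 5: rhs = 16, matching y values: 4, 15 (2 points).
  x = 6: rhs = 12, matching y values: none (0 points).
  x = 7: rhs = 6, matching y values: 5, 14 (2 points).
  x = 8: rhs = 4, matching y values: 2, 17 (2 points).
  x = 9: rhs = 12, matching y values: none (0 points).
  x = 10: rhs = 17, matching y values: 6, 13 (2 points).
  x = 11: rhs = 6, matching y values: 5, 14 (2 points).
  x = 12: rhs = 4, matching y values: 2, 17 (2 points).
  x = 13: rhs = 17, matching y values: 6, 13 (2 points).
  x = 14: rhs = 13, matching y values: none (0 points).
  x = 15: rhs = 17, matching y values: 6, 13 (2 points).
  x = 16: rhs = 16, matching y values: 4, 15 (2 points).
  x = 17: rhs = 16, matching y values: 4, 15 (2 points).
  x = 18: rhs = 4, matching y values: 2, 17 (2 points).
Total affine count: 26.
Full point count |E(F_19)| = 26 + 1 = 27.
Hasse bound: |27 − (19+1)| = |7| = 7 ≤ 2√19 ≈ 8.7178 ✓.


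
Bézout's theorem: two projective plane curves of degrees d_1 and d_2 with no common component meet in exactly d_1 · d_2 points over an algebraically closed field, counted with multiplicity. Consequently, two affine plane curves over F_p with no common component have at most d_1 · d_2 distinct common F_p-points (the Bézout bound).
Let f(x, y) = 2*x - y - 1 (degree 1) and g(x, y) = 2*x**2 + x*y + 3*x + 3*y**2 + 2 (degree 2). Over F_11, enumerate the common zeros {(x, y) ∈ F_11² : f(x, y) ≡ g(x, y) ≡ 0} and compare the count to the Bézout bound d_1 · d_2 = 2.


Common zeros: {(1, 1)}; count = 1; Bézout bound = 2.

deg(f) = 1, deg(g) = 2, so Bézout bound = 2.
Scan x ∈ F_11. For each x, list the y ∈ F_11 with f(x, y) ≡ 0 and those with g(x, y) ≡ 0 (mod 11); the common zeros in that column are the intersection.
  x = 0: f ≡ 0 at y ∈ {10}; g ≡ 0 at y ∈ {5, 6}; common: ∅.
  x = 1: f ≡ 0 at y ∈ {1}; g ≡ 0 at y ∈ {1, 6}; common: {1}.
  x = 2: f ≡ 0 at y ∈ {3}; g ≡ 0 at y ∈ ∅; common: ∅.
  x = 3: f ≡ 0 at y ∈ {5}; g ≡ 0 at y ∈ ∅; common: ∅.
  x = 4: f ≡ 0 at y ∈ {7}; g ≡ 0 at y ∈ {2, 4}; common: ∅.
  x = 5: f ≡ 0 at y ∈ {9}; g ≡ 0 at y ∈ ∅; common: ∅.
  x = 6: f ≡ 0 at y ∈ {0}; g ≡ 0 at y ∈ ∅; common: ∅.
  x = 7: f ≡ 0 at y ∈ {2}; g ≡ 0 at y ∈ {0, 5}; common: ∅.
  x = 8: f ≡ 0 at y ∈ {4}; g ≡ 0 at y ∈ {0, 1}; common: ∅.
  x = 9: f ≡ 0 at y ∈ {6}; g ≡ 0 at y ∈ {4}; common: ∅.
  x = 10: f ≡ 0 at y ∈ {8}; g ≡ 0 at y ∈ {2}; common: ∅.
Collecting: common zeros = {(1, 1)}, so the count is 1.
Comparison with the Bézout bound: 1 ≤ 2 = deg(f)·deg(g), as expected for curves with no common component (the affine F_11-count falls short of the bound because intersections may lie at infinity, over extension fields, or carry multiplicity).


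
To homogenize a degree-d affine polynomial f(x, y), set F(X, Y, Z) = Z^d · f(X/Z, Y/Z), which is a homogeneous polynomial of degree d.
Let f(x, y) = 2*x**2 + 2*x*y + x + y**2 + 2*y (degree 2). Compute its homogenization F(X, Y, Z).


F(X, Y, Z) = 2*X**2 + 2*X*Y + X*Z + Y**2 + 2*Y*Z

deg(f) = 2.
Substitute x = X/Z, y = Y/Z into f, then multiply by Z^2.
  monomial 2·x^2·y^0 ↦ 2·X^2·Y^0·Z^0.
  monomial 2·x^1·y^1 ↦ 2·X^1·Y^1·Z^0.
  monomial 1·x^1·y^0 ↦ 1·X^1·Y^0·Z^1.
  monomial 1·x^0·y^2 ↦ 1·X^0·Y^2·Z^0.
  monomial 2·x^0·y^1 ↦ 2·X^0·Y^1·Z^1.
Collecting: F(X, Y, Z) = 2*X**2 + 2*X*Y + X*Z + Y**2 + 2*Y*Z.


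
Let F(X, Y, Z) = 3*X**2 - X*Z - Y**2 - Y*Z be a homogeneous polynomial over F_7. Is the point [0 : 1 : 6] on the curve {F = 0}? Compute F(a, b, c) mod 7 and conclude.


F(0,1,6) ≡ 0 (mod 7); P is on the curve.

Evaluate F(0, 1, 6) term-by-term (mod 7).
  3*X**2 ↦ 3·0·1·1 = 0
  -X*Z ↦ -1·0·1·6 = 0
  -Y**2 ↦ -1·1·1·1 = -1
  -Y*Z ↦ -1·1·1·6 = -6
Sum: F(0, 1, 6) = (0) + (0) + (-1) + (-6) = -7.
Reducing mod 7: -7 ≡ 0 (mod 7).
Since F(a, b, c) ≡ 0 (mod 7), P lies on the curve.


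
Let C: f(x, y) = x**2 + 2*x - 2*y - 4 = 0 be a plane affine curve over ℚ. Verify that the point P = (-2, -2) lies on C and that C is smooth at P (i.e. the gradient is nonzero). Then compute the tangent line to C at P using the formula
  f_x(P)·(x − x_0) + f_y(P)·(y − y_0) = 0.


Tangent line at P: -2*x - 2*y - 8 = 0.

Step 1: f(-2, -2) = 0, so P lies on C.
Step 2: partial derivatives
  f_x(x, y) = 2*x + 2, f_y(x, y) = -2.
  f_x(P) = -2, f_y(P) = -2 (gradient nonzero, so P is smooth).
Step 3: tangent line at P: -2·(x − -2) + -2·(y − -2) = 0.
Expanding: -2*x - 2*y - 8 = 0.


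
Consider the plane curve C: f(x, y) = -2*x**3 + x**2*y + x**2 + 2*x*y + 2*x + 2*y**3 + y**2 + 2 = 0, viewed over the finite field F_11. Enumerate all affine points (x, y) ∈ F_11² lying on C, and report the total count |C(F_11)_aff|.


Affine F_11-points: {(0, 2), (0, 7), (1, 7), (3, 7), (4, 3), (5, 8), (6, 6), (7, 9), (8, 10), (10, 4)}; count = 10.

For each of the 121 pairs (x, y) ∈ F_11², evaluate f(x, y) mod 11. Record the zeros.
  x = 0: [0↦2, 1↦5, 2↦0, 3↦10, 4↦3, 5↦2, 6↦8, 7↦0, 8↦1, 9↦1, 10↦1]  zeros at y ∈ {2, 7}
  x = 1: [0↦3, 1↦9, 2↦7, 3↦9, 4↦5, 5↦7, 6↦5, 7↦0, 8↦4, 9↦7, 10↦10]  zeros at y ∈ {7}
  x = 2: [0↦5, 1↦5, 2↦8, 3↦4, 4↦5, 5↦1, 6↦4, 7↦4, 8↦2, 9↦10, 10↦7]  zeros at y ∈ ∅
  x = 3: [0↦7, 1↦3, 2↦2, 3↦5, 4↦2, 5↦5, 6↦4, 7↦0, 8↦5, 9↦9, 10↦2]  zeros at y ∈ {7}
  x = 4: [0↦8, 1↦2, 2↦10, 3↦0, 4↦6, 5↦7, 6↦4, 7↦9, 8↦1, 9↦3, 10↦5]  zeros at y ∈ {3}
  x = 5: [0↦7, 1↦1, 2↦9, 3↦10, 4↦5, 5↦6, 6↦3, 7↦8, 8↦0, 9↦2, 10↦4]  zeros at y ∈ {8}
  x = 6: [0↦3, 1↦10, 2↦9, 3↦1, 4↦9, 5↦1, 6↦0, 7↦7, 8↦1, 9↦5, 10↦9]  zeros at y ∈ {6}
  x = 7: [0↦6, 1↦6, 2↦9, 3↦5, 4↦6, 5↦2, 6↦5, 7↦5, 8↦3, 9↦0, 10↦8]  zeros at y ∈ {9}
  x = 8: [0↦4, 1↦10, 2↦8, 3↦10, 4↦6, 5↦8, 6↦6, 7↦1, 8↦5, 9↦8, 10↦0]  zeros at y ∈ {10}
  x = 9: [0↦7, 1↦10, 2↦5, 3↦4, 4↦8, 5↦7, 6↦2, 7↦5, 8↦6, 9↦6, 10↦6]  zeros at y ∈ ∅
  x = 10: [0↦3, 1↦5, 2↦10, 3↦8, 4↦0, 5↦9, 6↦3, 7↦5, 8↦5, 9↦4, 10↦3]  zeros at y ∈ {4}
Collecting zeros: affine points = {(0, 2), (0, 7), (1, 7), (3, 7), (4, 3), (5, 8), (6, 6), (7, 9), (8, 10), (10, 4)}.
Total count |C(F_11)_aff| = 10.


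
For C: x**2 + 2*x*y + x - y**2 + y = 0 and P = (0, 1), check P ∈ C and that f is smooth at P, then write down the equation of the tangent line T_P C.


Tangent line at P: 3*x - y + 1 = 0.

Step 1: f(0, 1) = 0, so P lies on C.
Step 2: partial derivatives
  f_x(x, y) = 2*x + 2*y + 1, f_y(x, y) = 2*x - 2*y + 1.
  f_x(P) = 3, f_y(P) = -1 (gradient nonzero, so P is smooth).
Step 3: tangent line at P: 3·(x − 0) + -1·(y − 1) = 0.
Expanding: 3*x - y + 1 = 0.


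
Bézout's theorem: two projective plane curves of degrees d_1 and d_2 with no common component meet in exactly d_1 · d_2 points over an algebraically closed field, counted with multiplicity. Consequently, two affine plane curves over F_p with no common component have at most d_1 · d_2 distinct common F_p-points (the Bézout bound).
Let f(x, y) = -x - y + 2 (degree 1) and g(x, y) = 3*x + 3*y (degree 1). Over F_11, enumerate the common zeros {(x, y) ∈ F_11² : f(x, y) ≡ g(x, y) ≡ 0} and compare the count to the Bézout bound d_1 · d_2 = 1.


Common zeros: ∅; count = 0; Bézout bound = 1.

deg(f) = 1, deg(g) = 1, so Bézout bound = 1.
Scan x ∈ F_11. For each x, list the y ∈ F_11 with f(x, y) ≡ 0 and those with g(x, y) ≡ 0 (mod 11); the common zeros in that column are the intersection.
  x = 0: f ≡ 0 at y ∈ {2}; g ≡ 0 at y ∈ {0}; common: ∅.
  x = 1: f ≡ 0 at y ∈ {1}; g ≡ 0 at y ∈ {10}; common: ∅.
  x = 2: f ≡ 0 at y ∈ {0}; g ≡ 0 at y ∈ {9}; common: ∅.
  x = 3: f ≡ 0 at y ∈ {10}; g ≡ 0 at y ∈ {8}; common: ∅.
  x = 4: f ≡ 0 at y ∈ {9}; g ≡ 0 at y ∈ {7}; common: ∅.
  x = 5: f ≡ 0 at y ∈ {8}; g ≡ 0 at y ∈ {6}; common: ∅.
  x = 6: f ≡ 0 at y ∈ {7}; g ≡ 0 at y ∈ {5}; common: ∅.
  x = 7: f ≡ 0 at y ∈ {6}; g ≡ 0 at y ∈ {4}; common: ∅.
  x = 8: f ≡ 0 at y ∈ {5}; g ≡ 0 at y ∈ {3}; common: ∅.
  x = 9: f ≡ 0 at y ∈ {4}; g ≡ 0 at y ∈ {2}; common: ∅.
  x = 10: f ≡ 0 at y ∈ {3}; g ≡ 0 at y ∈ {1}; common: ∅.
Collecting: common zeros = ∅, so the count is 0.
Comparison with the Bézout bound: 0 ≤ 1 = deg(f)·deg(g), as expected for curves with no common component (the affine F_11-count falls short of the bound because intersections may lie at infinity, over extension fields, or carry multiplicity).


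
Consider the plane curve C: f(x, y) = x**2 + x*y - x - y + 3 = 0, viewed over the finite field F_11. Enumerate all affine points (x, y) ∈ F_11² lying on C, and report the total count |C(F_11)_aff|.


Affine F_11-points: {(0, 3), (2, 6), (3, 1), (4, 6), (5, 8), (6, 0), (7, 9), (8, 1), (9, 3), (10, 8)}; count = 10.

For each of the 121 pairs (x, y) ∈ F_11², evaluate f(x, y) mod 11. Record the zeros.
  x = 0: [0↦3, 1↦2, 2↦1, 3↦0, 4↦10, 5↦9, 6↦8, 7↦7, 8↦6, 9↦5, 10↦4]  zeros at y ∈ {3}
  x = 1: [0↦3, 1↦3, 2↦3, 3↦3, 4↦3, 5↦3, 6↦3, 7↦3, 8↦3, 9↦3, 10↦3]  zeros at y ∈ ∅
  x = 2: [0↦5, 1↦6, 2↦7, 3↦8, 4↦9, 5↦10, 6↦0, 7↦1, 8↦2, 9↦3, 10↦4]  zeros at y ∈ {6}
  x = 3: [0↦9, 1↦0, 2↦2, 3↦4, 4↦6, 5↦8, 6↦10, 7↦1, 8↦3, 9↦5, 10↦7]  zeros at y ∈ {1}
  x = 4: [0↦4, 1↦7, 2↦10, 3↦2, 4↦5, 5↦8, 6↦0, 7↦3, 8↦6, 9↦9, 10↦1]  zeros at y ∈ {6}
  x = 5: [0↦1, 1↦5, 2↦9, 3↦2, 4↦6, 5↦10, 6↦3, 7↦7, 8↦0, 9↦4, 10↦8]  zeros at y ∈ {8}
  x = 6: [0↦0, 1↦5, 2↦10, 3↦4, 4↦9, 5↦3, 6↦8, 7↦2, 8↦7, 9↦1, 10↦6]  zeros at y ∈ {0}
  x = 7: [0↦1, 1↦7, 2↦2, 3↦8, 4↦3, 5↦9, 6↦4, 7↦10, 8↦5, 9↦0, 10↦6]  zeros at y ∈ {9}
  x = 8: [0↦4, 1↦0, 2↦7, 3↦3, 4↦10, 5↦6, 6↦2, 7↦9, 8↦5, 9↦1, 10↦8]  zeros at y ∈ {1}
  x = 9: [0↦9, 1↦6, 2↦3, 3↦0, 4↦8, 5↦5, 6↦2, 7↦10, 8↦7, 9↦4, 10↦1]  zeros at y ∈ {3}
  x = 10: [0↦5, 1↦3, 2↦1, 3↦10, 4↦8, 5↦6, 6↦4, 7↦2, 8↦0, 9↦9, 10↦7]  zeros at y ∈ {8}
Collecting zeros: affine points = {(0, 3), (2, 6), (3, 1), (4, 6), (5, 8), (6, 0), (7, 9), (8, 1), (9, 3), (10, 8)}.
Total count |C(F_11)_aff| = 10.


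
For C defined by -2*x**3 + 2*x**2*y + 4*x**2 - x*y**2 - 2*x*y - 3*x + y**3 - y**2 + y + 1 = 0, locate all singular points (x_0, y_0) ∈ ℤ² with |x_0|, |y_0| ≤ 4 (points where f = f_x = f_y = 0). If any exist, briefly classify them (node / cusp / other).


Singular points: {(1, 1)}; classification: cusp.

Compute partial derivatives:
  f_x = -6*x**2 + 4*x*y + 8*x - y**2 - 2*y - 3.
  f_y = 2*x**2 - 2*x*y - 2*x + 3*y**2 - 2*y + 1.
Scan x_0 ∈ {−4, ..., 4}. For each x_0, f_y(x_0, y) is a polynomial in y; find its integer roots y ∈ {−4, ..., 4}, then test f_x and f at those candidates.
  x = -4: f_y(-4, y) = 3*y**2 + 6*y + 41; no integer root y with |y| ≤ 4.
  x = -3: f_y(-3, y) = 3*y**2 + 4*y + 25; no integer root y with |y| ≤ 4.
  x = -2: f_y(-2, y) = 3*y**2 + 2*y + 13; no integer root y with |y| ≤ 4.
  x = -1: f_y(-1, y) = 3*y**2 + 5; no integer root y with |y| ≤ 4.
  x = 0: f_y(0, y) = 3*y**2 - 2*y + 1; no integer root y with |y| ≤ 4.
  x = 1: f_y(1, y) = 3*y**2 - 4*y + 1; vanishes at y ∈ {1}. (1, 1): f_x = 0, f = 0 — SINGULAR.
  x = 2: f_y(2, y) = 3*y**2 - 6*y + 5; no integer root y with |y| ≤ 4.
  x = 3: f_y(3, y) = 3*y**2 - 8*y + 13; no integer root y with |y| ≤ 4.
  x = 4: f_y(4, y) = 3*y**2 - 10*y + 25; no integer root y with |y| ≤ 4.
Only singular point on the grid: (1, 1).
Classify: substitute x = 1 + u, y = 1 + v and expand: f = -2*u**3 + 2*u**2*v - u*v**2 + v**3 + v**2.
No constant or linear terms (consistent with a singular point). Quadratic part: v**2. Cubic part: -2*u**3 + 2*u**2*v - u*v**2 + v**3.
The quadratic part v**2 is a perfect square, so there is a single (double) tangent line v = 0, i.e. y = 1. Restricting the cubic part to that line (v = 0) leaves -2*u**3 ≠ 0, so f is not divisible by v and the branch is v² ≈ 2*u**3 to lowest order — this is a cusp.
Classification: cusp.


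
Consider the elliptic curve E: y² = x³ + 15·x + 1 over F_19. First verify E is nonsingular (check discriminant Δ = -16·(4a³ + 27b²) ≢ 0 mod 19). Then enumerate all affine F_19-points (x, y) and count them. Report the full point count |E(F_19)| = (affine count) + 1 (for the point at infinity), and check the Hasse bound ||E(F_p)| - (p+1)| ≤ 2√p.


Affine points = {(0, 1), (0, 18), (1, 6), (1, 13), (2, 1), (2, 18), (3, 4), (3, 15), (4, 7), (4, 12), (5, 7), (5, 12), (8, 5), (8, 14), (10, 7), (10, 12), (12, 3), (12, 16), (16, 9), (16, 10), (17, 1), (17, 18), (18, 2), (18, 17)}; affine count = 24; |E(F_19)| = 25.

Discriminant check: Δ ∝ 4a³ + 27b² = 4·15³ + 27·1² = 4·3375 + 27·1 ≡ 18 (mod 19). Nonzero ⇒ E is nonsingular.
For each x ∈ F_19, compute rhs = x³ + 15·x + 1 mod 19, then count y ∈ F_19 with y² ≡ rhs.
  x = 0: rhs = 1, matching y values: 1, 18 (2 points).
  x = 1: rhs = 17, matching y values: 6, 13 (2 points).
  x = 2: rhs = 1, matching y values: 1, 18 (2 points).
  x = 3: rhs = 16, matching y values: 4, 15 (2 points).
  x = 4: rhs = 11, matching y values: 7, 12 (2 points).
  x = 5: rhs = 11, matching y values: 7, 12 (2 points).
  x = 6: rhs = 3, matching y values: none (0 points).
  x = 7: rhs = 12, matching y values: none (0 points).
  x = 8: rhs = 6, matching y values: 5, 14 (2 points).
  x = 9: rhs = 10, matching y values: none (0 points).
  x = 10: rhs = 11, matching y values: 7, 12 (2 points).
  x = 11: rhs = 15, matching y values: none (0 points).
  x = 12: rhs = 9, matching y values: 3, 16 (2 points).
  x = 13: rhs = 18, matching y values: none (0 points).
  x = 14: rhs = 10, matching y values: none (0 points).
  x = 15: rhs = 10, matching y values: none (0 points).
  x = 16: rhs = 5, matching y values: 9, 10 (2 points).
  x = 17: rhs = 1, matching y values: 1, 18 (2 points).
  x = 18: rhs = 4, matching y values: 2, 17 (2 points).
Total affine count: 24.
Full point count |E(F_19)| = 24 + 1 = 25.
Hasse bound: |25 − (19+1)| = |5| = 5 ≤ 2√19 ≈ 8.7178 ✓.


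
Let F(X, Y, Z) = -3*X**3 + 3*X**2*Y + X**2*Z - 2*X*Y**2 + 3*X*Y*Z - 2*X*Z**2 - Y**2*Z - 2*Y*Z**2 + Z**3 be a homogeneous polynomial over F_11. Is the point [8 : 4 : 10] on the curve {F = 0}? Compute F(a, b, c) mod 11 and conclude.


F(8,4,10) ≡ 6 (mod 11); P is NOT on the curve.

Evaluate F(8, 4, 10) term-by-term (mod 11).
  -3*X**3 ↦ -3·512·1·1 = -1536
  3*X**2*Y ↦ 3·64·4·1 = 768
  X**2*Z ↦ 1·64·1·10 = 640
  -2*X*Y**2 ↦ -2·8·16·1 = -256
  3*X*Y*Z ↦ 3·8·4·10 = 960
  -2*X*Z**2 ↦ -2·8·1·100 = -1600
  -Y**2*Z ↦ -1·1·16·10 = -160
  -2*Y*Z**2 ↦ -2·1·4·100 = -800
  Z**3 ↦ 1·1·1·1000 = 1000
Sum: F(8, 4, 10) = (-1536) + (768) + (640) + (-256) + (960) + (-1600) + (-160) + (-800) + (1000) = -984.
Reducing mod 11: -984 ≡ 6 (mod 11).
Since F(a, b, c) ≡ 6 ≠ 0 (mod 11), P does NOT lie on the curve.


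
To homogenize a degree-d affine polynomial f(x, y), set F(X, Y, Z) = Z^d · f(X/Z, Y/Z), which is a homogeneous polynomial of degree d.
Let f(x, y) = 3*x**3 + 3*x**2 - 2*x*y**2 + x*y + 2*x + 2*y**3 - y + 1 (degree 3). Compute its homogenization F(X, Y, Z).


F(X, Y, Z) = 3*X**3 + 3*X**2*Z - 2*X*Y**2 + X*Y*Z + 2*X*Z**2 + 2*Y**3 - Y*Z**2 + Z**3

deg(f) = 3.
Substitute x = X/Z, y = Y/Z into f, then multiply by Z^3.
  monomial 3·x^3·y^0 ↦ 3·X^3·Y^0·Z^0.
  monomial 3·x^2·y^0 ↦ 3·X^2·Y^0·Z^1.
  monomial -2·x^1·y^2 ↦ -2·X^1·Y^2·Z^0.
  monomial 1·x^1·y^1 ↦ 1·X^1·Y^1·Z^1.
  monomial 2·x^1·y^0 ↦ 2·X^1·Y^0·Z^2.
  monomial 2·x^0·y^3 ↦ 2·X^0·Y^3·Z^0.
  monomial -1·x^0·y^1 ↦ -1·X^0·Y^1·Z^2.
  monomial 1·x^0·y^0 ↦ 1·X^0·Y^0·Z^3.
Collecting: F(X, Y, Z) = 3*X**3 + 3*X**2*Z - 2*X*Y**2 + X*Y*Z + 2*X*Z**2 + 2*Y**3 - Y*Z**2 + Z**3.


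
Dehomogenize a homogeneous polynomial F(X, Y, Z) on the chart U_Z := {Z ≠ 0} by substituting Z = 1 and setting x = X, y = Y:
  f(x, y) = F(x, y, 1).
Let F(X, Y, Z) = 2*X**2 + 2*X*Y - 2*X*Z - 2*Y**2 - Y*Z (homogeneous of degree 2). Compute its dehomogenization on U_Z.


f(x, y) = 2*x**2 + 2*x*y - 2*x - 2*y**2 - y

On U_Z we set Z = 1. Each monomial c·X^i·Y^j·Z^k in F becomes c·x^i·y^j·1^k = c·x^i·y^j.
Substituting Z = 1: F(X, Y, 1) = 2*x**2 + 2*x*y - 2*x - 2*y**2 - y.
Note: deg(f) ≤ deg(F) = 2; strict inequality happens when F is divisible by Z (lost terms).


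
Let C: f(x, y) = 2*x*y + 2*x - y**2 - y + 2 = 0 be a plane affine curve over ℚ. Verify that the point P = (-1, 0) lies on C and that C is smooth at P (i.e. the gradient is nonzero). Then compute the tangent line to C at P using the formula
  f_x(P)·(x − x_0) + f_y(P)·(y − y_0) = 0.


Tangent line at P: 2*x - 3*y + 2 = 0.

Step 1: f(-1, 0) = 0, so P lies on C.
Step 2: partial derivatives
  f_x(x, y) = 2*y + 2, f_y(x, y) = 2*x - 2*y - 1.
  f_x(P) = 2, f_y(P) = -3 (gradient nonzero, so P is smooth).
Step 3: tangent line at P: 2·(x − -1) + -3·(y − 0) = 0.
Expanding: 2*x - 3*y + 2 = 0.


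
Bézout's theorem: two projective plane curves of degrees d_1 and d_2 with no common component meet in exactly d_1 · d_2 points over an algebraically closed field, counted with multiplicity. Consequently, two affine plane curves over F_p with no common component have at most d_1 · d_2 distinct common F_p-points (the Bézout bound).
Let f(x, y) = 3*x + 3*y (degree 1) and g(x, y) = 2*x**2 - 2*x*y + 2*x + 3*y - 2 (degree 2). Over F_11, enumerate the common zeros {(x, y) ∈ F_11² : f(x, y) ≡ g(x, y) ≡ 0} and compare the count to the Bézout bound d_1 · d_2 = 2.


Common zeros: {(7, 4)}; count = 1; Bézout bound = 2.

deg(f) = 1, deg(g) = 2, so Bézout bound = 2.
Scan x ∈ F_11. For each x, list the y ∈ F_11 with f(x, y) ≡ 0 and those with g(x, y) ≡ 0 (mod 11); the common zeros in that column are the intersection.
  x = 0: f ≡ 0 at y ∈ {0}; g ≡ 0 at y ∈ {8}; common: ∅.
  x = 1: f ≡ 0 at y ∈ {10}; g ≡ 0 at y ∈ {9}; common: ∅.
  x = 2: f ≡ 0 at y ∈ {9}; g ≡ 0 at y ∈ {10}; common: ∅.
  x = 3: f ≡ 0 at y ∈ {8}; g ≡ 0 at y ∈ {0}; common: ∅.
  x = 4: f ≡ 0 at y ∈ {7}; g ≡ 0 at y ∈ {1}; common: ∅.
  x = 5: f ≡ 0 at y ∈ {6}; g ≡ 0 at y ∈ {2}; common: ∅.
  x = 6: f ≡ 0 at y ∈ {5}; g ≡ 0 at y ∈ {3}; common: ∅.
  x = 7: f ≡ 0 at y ∈ {4}; g ≡ 0 at y ∈ {0, 1, 2, 3, 4, 5, 6, 7, 8, 9, 10}; common: {4}.
  x = 8: f ≡ 0 at y ∈ {3}; g ≡ 0 at y ∈ {5}; common: ∅.
  x = 9: f ≡ 0 at y ∈ {2}; g ≡ 0 at y ∈ {6}; common: ∅.
  x = 10: f ≡ 0 at y ∈ {1}; g ≡ 0 at y ∈ {7}; common: ∅.
Collecting: common zeros = {(7, 4)}, so the count is 1.
Comparison with the Bézout bound: 1 ≤ 2 = deg(f)·deg(g), as expected for curves with no common component (the affine F_11-count falls short of the bound because intersections may lie at infinity, over extension fields, or carry multiplicity).


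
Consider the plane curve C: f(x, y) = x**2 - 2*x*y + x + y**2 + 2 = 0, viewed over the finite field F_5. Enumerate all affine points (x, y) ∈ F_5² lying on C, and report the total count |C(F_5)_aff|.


Affine F_5-points: {(2, 1), (2, 3), (3, 3), (4, 1), (4, 2)}; count = 5.

For each of the 25 pairs (x, y) ∈ F_5², evaluate f(x, y) mod 5. Record the zeros.
  x = 0: [0↦2, 1↦3, 2↦1, 3↦1, 4↦3]  zeros at y ∈ ∅
  x = 1: [0↦4, 1↦3, 2↦4, 3↦2, 4↦2]  zeros at y ∈ ∅
  x = 2: [0↦3, 1↦0, 2↦4, 3↦0, 4↦3]  zeros at y ∈ {1, 3}
  x = 3: [0↦4, 1↦4, 2↦1, 3↦0, 4↦1]  zeros at y ∈ {3}
  x = 4: [0↦2, 1↦0, 2↦0, 3↦2, 4↦1]  zeros at y ∈ {1, 2}
Collecting zeros: affine points = {(2, 1), (2, 3), (3, 3), (4, 1), (4, 2)}.
Total count |C(F_5)_aff| = 5.


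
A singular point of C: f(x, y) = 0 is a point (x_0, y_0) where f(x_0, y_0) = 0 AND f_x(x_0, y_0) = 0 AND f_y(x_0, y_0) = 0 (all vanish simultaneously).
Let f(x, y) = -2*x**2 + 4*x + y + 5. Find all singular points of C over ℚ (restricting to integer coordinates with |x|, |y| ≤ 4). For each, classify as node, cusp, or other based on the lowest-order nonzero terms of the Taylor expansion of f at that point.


No singular points in the scanned grid; C is smooth there.

Compute partial derivatives:
  f_x = 4 - 4*x.
  f_y = 1.
f_y = 1 is a nonzero constant, so f_y never vanishes: no point (x, y) can satisfy f = f_x = f_y = 0. In particular no (x, y) ∈ {−4, ..., 4}² is singular; the curve is smooth.


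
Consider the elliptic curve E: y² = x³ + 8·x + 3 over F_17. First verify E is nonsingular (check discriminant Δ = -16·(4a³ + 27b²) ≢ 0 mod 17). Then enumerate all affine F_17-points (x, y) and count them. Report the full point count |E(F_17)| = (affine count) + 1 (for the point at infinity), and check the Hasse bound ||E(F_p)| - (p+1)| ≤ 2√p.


Affine points = {(5, 7), (5, 10), (8, 1), (8, 16), (12, 5), (12, 12), (13, 3), (13, 14), (15, 8), (15, 9)}; affine count = 10; |E(F_17)| = 11.

Discriminant check: Δ ∝ 4a³ + 27b² = 4·8³ + 27·3² = 4·512 + 27·9 ≡ 13 (mod 17). Nonzero ⇒ E is nonsingular.
For each x ∈ F_17, compute rhs = x³ + 8·x + 3 mod 17, then count y ∈ F_17 with y² ≡ rhs.
  x = 0: rhs = 3, matching y values: none (0 points).
  x = 1: rhs = 12, matching y values: none (0 points).
  x = 2: rhs = 10, matching y values: none (0 points).
  x = 3: rhs = 3, matching y values: none (0 points).
  x = 4: rhs = 14, matching y values: none (0 points).
  x = 5: rhs = 15, matching y values: 7, 10 (2 points).
  x = 6: rhs = 12, matching y values: none (0 points).
  x = 7: rhs = 11, matching y values: none (0 points).
  x = 8: rhs = 1, matching y values: 1, 16 (2 points).
  x = 9: rhs = 5, matching y values: none (0 points).
  x = 10: rhs = 12, matching y values: none (0 points).
  x = 11: rhs = 11, matching y values: none (0 points).
  x = 12: rhs = 8, matching y values: 5, 12 (2 points).
  x = 13: rhs = 9, matching y values: 3, 14 (2 points).
  x = 14: rhs = 3, matching y values: none (0 points).
  x = 15: rhs = 13, matching y values: 8, 9 (2 points).
  x = 16: rhs = 11, matching y values: none (0 points).
Total affine count: 10.
Full point count |E(F_17)| = 10 + 1 = 11.
Hasse bound: |11 − (17+1)| = |-7| = 7 ≤ 2√17 ≈ 8.2462 ✓.


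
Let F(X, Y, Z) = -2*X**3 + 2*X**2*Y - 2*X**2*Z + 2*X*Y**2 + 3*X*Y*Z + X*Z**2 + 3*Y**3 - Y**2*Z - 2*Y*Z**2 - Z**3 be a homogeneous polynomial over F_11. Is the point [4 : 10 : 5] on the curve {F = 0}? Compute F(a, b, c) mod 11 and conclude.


F(4,10,5) ≡ 8 (mod 11); P is NOT on the curve.

Evaluate F(4, 10, 5) term-by-term (mod 11).
  -2*X**3 ↦ -2·64·1·1 = -128
  2*X**2*Y ↦ 2·16·10·1 = 320
  -2*X**2*Z ↦ -2·16·1·5 = -160
  2*X*Y**2 ↦ 2·4·100·1 = 800
  3*X*Y*Z ↦ 3·4·10·5 = 600
  X*Z**2 ↦ 1·4·1·25 = 100
  3*Y**3 ↦ 3·1·1000·1 = 3000
  -Y**2*Z ↦ -1·1·100·5 = -500
  -2*Y*Z**2 ↦ -2·1·10·25 = -500
  -Z**3 ↦ -1·1·1·125 = -125
Sum: F(4, 10, 5) = (-128) + (320) + (-160) + (800) + (600) + (100) + (3000) + (-500) + (-500) + (-125) = 3407.
Reducing mod 11: 3407 ≡ 8 (mod 11).
Since F(a, b, c) ≡ 8 ≠ 0 (mod 11), P does NOT lie on the curve.


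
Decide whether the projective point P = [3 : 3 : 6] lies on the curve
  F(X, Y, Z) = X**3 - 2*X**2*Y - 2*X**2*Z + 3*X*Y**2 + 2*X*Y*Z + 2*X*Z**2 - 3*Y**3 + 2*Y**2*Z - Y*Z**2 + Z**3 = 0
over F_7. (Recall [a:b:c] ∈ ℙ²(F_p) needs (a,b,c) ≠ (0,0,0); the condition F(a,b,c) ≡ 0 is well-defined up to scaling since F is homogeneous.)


F(3,3,6) ≡ 6 (mod 7); P is NOT on the curve.

Evaluate F(3, 3, 6) term-by-term (mod 7).
  X**3 ↦ 1·27·1·1 = 27
  -2*X**2*Y ↦ -2·9·3·1 = -54
  -2*X**2*Z ↦ -2·9·1·6 = -108
  3*X*Y**2 ↦ 3·3·9·1 = 81
  2*X*Y*Z ↦ 2·3·3·6 = 108
  2*X*Z**2 ↦ 2·3·1·36 = 216
  -3*Y**3 ↦ -3·1·27·1 = -81
  2*Y**2*Z ↦ 2·1·9·6 = 108
  -Y*Z**2 ↦ -1·1·3·36 = -108
  Z**3 ↦ 1·1·1·216 = 216
Sum: F(3, 3, 6) = (27) + (-54) + (-108) + (81) + (108) + (216) + (-81) + (108) + (-108) + (216) = 405.
Reducing mod 7: 405 ≡ 6 (mod 7).
Since F(a, b, c) ≡ 6 ≠ 0 (mod 7), P does NOT lie on the curve.


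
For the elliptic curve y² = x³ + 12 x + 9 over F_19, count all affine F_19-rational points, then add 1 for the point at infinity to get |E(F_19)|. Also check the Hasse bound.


Affine points = {(0, 3), (0, 16), (4, 8), (4, 11), (5, 2), (5, 17), (8, 3), (8, 16), (11, 3), (11, 16), (12, 0), (13, 5), (13, 14), (15, 7), (15, 12)}; affine count = 15; |E(F_19)| = 16.

Discriminant check: Δ ∝ 4a³ + 27b² = 4·12³ + 27·9² = 4·1728 + 27·81 ≡ 17 (mod 19). Nonzero ⇒ E is nonsingular.
For each x ∈ F_19, compute rhs = x³ + 12·x + 9 mod 19, then count y ∈ F_19 with y² ≡ rhs.
  x = 0: rhs = 9, matching y values: 3, 16 (2 points).
  x = 1: rhs = 3, matching y values: none (0 points).
  x = 2: rhs = 3, matching y values: none (0 points).
  x = 3: rhs = 15, matching y values: none (0 points).
  x = 4: rhs = 7, matching y values: 8, 11 (2 points).
  x = 5: rhs = 4, matching y values: 2, 17 (2 points).
  x = 6: rhs = 12, matching y values: none (0 points).
  x = 7: rhs = 18, matching y values: none (0 points).
  x = 8: rhs = 9, matching y values: 3, 16 (2 points).
  x = 9: rhs = 10, matching y values: none (0 points).
  x = 10: rhs = 8, matching y values: none (0 points).
  x = 11: rhs = 9, matching y values: 3, 16 (2 points).
  x = 12: rhs = 0, matching y values: 0 (1 points).
  x = 13: rhs = 6, matching y values: 5, 14 (2 points).
  x = 14: rhs = 14, matching y values: none (0 points).
  x = 15: rhs = 11, matching y values: 7, 12 (2 points).
  x = 16: rhs = 3, matching y values: none (0 points).
  x = 17: rhs = 15, matching y values: none (0 points).
  x = 18: rhs = 15, matching y values: none (0 points).
Total affine count: 15.
Full point count |E(F_19)| = 15 + 1 = 16.
Hasse bound: |16 − (19+1)| = |-4| = 4 ≤ 2√19 ≈ 8.7178 ✓.


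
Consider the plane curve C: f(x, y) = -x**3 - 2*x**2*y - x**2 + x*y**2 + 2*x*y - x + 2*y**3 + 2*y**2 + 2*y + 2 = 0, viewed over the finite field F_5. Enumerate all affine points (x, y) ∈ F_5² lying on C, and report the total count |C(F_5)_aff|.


Affine F_5-points: {(0, 2), (0, 3), (0, 4), (3, 1), (4, 3)}; count = 5.

For each of the 25 pairs (x, y) ∈ F_5², evaluate f(x, y) mod 5. Record the zeros.
  x = 0: [0↦2, 1↦3, 2↦0, 3↦0, 4↦0]  zeros at y ∈ {2, 3, 4}
  x = 1: [0↦4, 1↦1, 2↦1, 3↦1, 4↦3]  zeros at y ∈ ∅
  x = 2: [0↦3, 1↦2, 2↦1, 3↦2, 4↦2]  zeros at y ∈ ∅
  x = 3: [0↦3, 1↦0, 2↦4, 3↦2, 4↦1]  zeros at y ∈ {1}
  x = 4: [0↦3, 1↦4, 2↦4, 3↦0, 4↦4]  zeros at y ∈ {3}
Collecting zeros: affine points = {(0, 2), (0, 3), (0, 4), (3, 1), (4, 3)}.
Total count |C(F_5)_aff| = 5.


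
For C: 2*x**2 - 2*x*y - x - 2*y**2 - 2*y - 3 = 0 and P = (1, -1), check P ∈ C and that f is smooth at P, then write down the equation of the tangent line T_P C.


Tangent line at P: 5*x - 5 = 0.

Step 1: f(1, -1) = 0, so P lies on C.
Step 2: partial derivatives
  f_x(x, y) = 4*x - 2*y - 1, f_y(x, y) = -2*x - 4*y - 2.
  f_x(P) = 5, f_y(P) = 0 (gradient nonzero, so P is smooth).
Step 3: tangent line at P: 5·(x − 1) + 0·(y − -1) = 0.
Expanding: 5*x - 5 = 0.


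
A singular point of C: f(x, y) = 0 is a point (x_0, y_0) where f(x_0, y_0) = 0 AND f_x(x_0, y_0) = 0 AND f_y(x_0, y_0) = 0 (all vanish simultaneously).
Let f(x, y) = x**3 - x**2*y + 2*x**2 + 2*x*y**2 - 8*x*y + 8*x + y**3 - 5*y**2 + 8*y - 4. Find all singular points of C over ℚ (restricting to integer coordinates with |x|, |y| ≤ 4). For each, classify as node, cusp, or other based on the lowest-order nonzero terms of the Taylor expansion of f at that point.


Singular points: {(0, 2)}; classification: cusp.

Compute partial derivatives:
  f_x = 3*x**2 - 2*x*y + 4*x + 2*y**2 - 8*y + 8.
  f_y = -x**2 + 4*x*y - 8*x + 3*y**2 - 10*y + 8.
Scan x_0 ∈ {−4, ..., 4}. For each x_0, f_y(x_0, y) is a polynomial in y; find its integer roots y ∈ {−4, ..., 4}, then test f_x and f at those candidates.
  x = -4: f_y(-4, y) = 3*y**2 - 26*y + 24; no integer root y with |y| ≤ 4.
  x = -3: f_y(-3, y) = 3*y**2 - 22*y + 23; no integer root y with |y| ≤ 4.
  x = -2: f_y(-2, y) = 3*y**2 - 18*y + 20; no integer root y with |y| ≤ 4.
  x = -1: f_y(-1, y) = 3*y**2 - 14*y + 15; vanishes at y ∈ {3}. (-1, 3): f_x = 7 ≠ 0.
  x = 0: f_y(0, y) = 3*y**2 - 10*y + 8; vanishes at y ∈ {2}. (0, 2): f_x = 0, f = 0 — SINGULAR.
  x = 1: f_y(1, y) = 3*y**2 - 6*y - 1; no integer root y with |y| ≤ 4.
  x = 2: f_y(2, y) = 3*y**2 - 2*y - 12; no integer root y with |y| ≤ 4.
  x = 3: f_y(3, y) = 3*y**2 + 2*y - 25; no integer root y with |y| ≤ 4.
  x = 4: f_y(4, y) = 3*y**2 + 6*y - 40; no integer root y with |y| ≤ 4.
Only singular point on the grid: (0, 2).
Classify: substitute x = 0 + u, y = 2 + v and expand: f = u**3 - u**2*v + 2*u*v**2 + v**3 + v**2.
No constant or linear terms (consistent with a singular point). Quadratic part: v**2. Cubic part: u**3 - u**2*v + 2*u*v**2 + v**3.
The quadratic part v**2 is a perfect square, so there is a single (double) tangent line v = 0, i.e. y = 2. Restricting the cubic part to that line (v = 0) leaves u**3 ≠ 0, so f is not divisible by v and the branch is v² ≈ -u**3 to lowest order — this is a cusp.
Classification: cusp.
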